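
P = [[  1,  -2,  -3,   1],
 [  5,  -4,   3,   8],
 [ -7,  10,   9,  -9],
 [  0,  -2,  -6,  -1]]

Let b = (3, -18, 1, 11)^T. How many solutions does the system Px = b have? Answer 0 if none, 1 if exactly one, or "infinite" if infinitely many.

Row reduce the augmented matrix [P | b].
R2 ← R2 − (5)·R1: [0, 6, 18, 3, -33]
R3 ← R3 + (7)·R1: [0, -4, -12, -2, 22]
R3 ← R3 + (2/3)·R2: [0, 0, 0, 0, 0]
R4 ← R4 + (1/3)·R2: [0, 0, 0, 0, 0]
The echelon form has 2 nonzero rows, and every pivot lies in the first 4 columns, so rank(P) = rank([P|b]) = 2.
The system is consistent.
rank = 2 < 4 unknowns, so there are infinitely many solutions.

infinite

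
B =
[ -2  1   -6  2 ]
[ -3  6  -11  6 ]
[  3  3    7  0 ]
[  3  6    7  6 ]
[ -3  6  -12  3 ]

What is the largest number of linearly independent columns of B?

Row reduce to echelon form.
R2 ← R2 − (3/2)·R1: [0, 9/2, -2, 3]
R3 ← R3 + (3/2)·R1: [0, 9/2, -2, 3]
R4 ← R4 + (3/2)·R1: [0, 15/2, -2, 9]
R5 ← R5 − (3/2)·R1: [0, 9/2, -3, 0]
R3 ← R3 − R2: [0, 0, 0, 0]
R4 ← R4 − (5/3)·R2: [0, 0, 4/3, 4]
R5 ← R5 − R2: [0, 0, -1, -3]
Swap R3 ↔ R4
R5 ← R5 + (3/4)·R3: [0, 0, 0, 0]
Echelon form has 3 nonzero rows, so rank(B) = 3.
The rank gives the maximum number of linearly independent columns: 3.

3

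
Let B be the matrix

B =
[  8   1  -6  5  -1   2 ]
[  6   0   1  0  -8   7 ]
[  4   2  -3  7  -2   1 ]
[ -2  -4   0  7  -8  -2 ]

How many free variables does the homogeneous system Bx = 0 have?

Row reduce to echelon form.
R2 ← R2 − (3/4)·R1: [0, -3/4, 11/2, -15/4, -29/4, 11/2]
R3 ← R3 − (1/2)·R1: [0, 3/2, 0, 9/2, -3/2, 0]
R4 ← R4 + (1/4)·R1: [0, -15/4, -3/2, 33/4, -33/4, -3/2]
R3 ← R3 + (2)·R2: [0, 0, 11, -3, -16, 11]
R4 ← R4 − (5)·R2: [0, 0, -29, 27, 28, -29]
R4 ← R4 + (29/11)·R3: [0, 0, 0, 210/11, -156/11, 0]
4 nonzero rows, so rank(B) = 4.
B has 6 columns; by rank–nullity, nullity = 6 − 4 = 2.

2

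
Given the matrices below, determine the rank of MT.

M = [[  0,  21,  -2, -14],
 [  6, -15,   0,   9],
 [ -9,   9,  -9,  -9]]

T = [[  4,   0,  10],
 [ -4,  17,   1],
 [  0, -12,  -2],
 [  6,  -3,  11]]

3

First compute MT:
[[-168, 423, -129],
 [138, -282, 144],
 [-126, 288, -162]]
Now row reduce the product.
R2 ← R2 + (23/28)·R1: [0, 1833/28, 1065/28]
R3 ← R3 − (3/4)·R1: [0, -117/4, -261/4]
R3 ← R3 + (21/47)·R2: [0, 0, -2268/47]
3 nonzero rows, so rank(MT) = 3.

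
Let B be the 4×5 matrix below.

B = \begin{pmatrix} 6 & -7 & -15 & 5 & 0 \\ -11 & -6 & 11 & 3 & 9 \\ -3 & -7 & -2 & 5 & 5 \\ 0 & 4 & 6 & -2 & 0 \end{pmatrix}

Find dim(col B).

Row reduce to echelon form.
R2 ← R2 + (11/6)·R1: [0, -113/6, -33/2, 73/6, 9]
R3 ← R3 + (1/2)·R1: [0, -21/2, -19/2, 15/2, 5]
R3 ← R3 − (63/113)·R2: [0, 0, -34/113, 81/113, -2/113]
R4 ← R4 + (24/113)·R2: [0, 0, 282/113, 66/113, 216/113]
R4 ← R4 + (141/17)·R3: [0, 0, 0, 111/17, 30/17]
Echelon form has 4 nonzero rows, so rank(B) = 4.
The column space has dimension equal to the rank: 4.

4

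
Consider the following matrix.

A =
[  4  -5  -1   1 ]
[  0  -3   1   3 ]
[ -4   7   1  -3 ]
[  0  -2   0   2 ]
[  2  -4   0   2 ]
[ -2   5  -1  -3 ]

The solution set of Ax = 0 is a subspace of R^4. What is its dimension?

1

Row reduce to echelon form.
R3 ← R3 + R1: [0, 2, 0, -2]
R5 ← R5 − (1/2)·R1: [0, -3/2, 1/2, 3/2]
R6 ← R6 + (1/2)·R1: [0, 5/2, -3/2, -5/2]
R3 ← R3 + (2/3)·R2: [0, 0, 2/3, 0]
R4 ← R4 − (2/3)·R2: [0, 0, -2/3, 0]
R5 ← R5 − (1/2)·R2: [0, 0, 0, 0]
R6 ← R6 + (5/6)·R2: [0, 0, -2/3, 0]
R4 ← R4 + R3: [0, 0, 0, 0]
R6 ← R6 + R3: [0, 0, 0, 0]
3 nonzero rows, so rank(A) = 3.
A has 4 columns; by rank–nullity, nullity = 4 − 3 = 1.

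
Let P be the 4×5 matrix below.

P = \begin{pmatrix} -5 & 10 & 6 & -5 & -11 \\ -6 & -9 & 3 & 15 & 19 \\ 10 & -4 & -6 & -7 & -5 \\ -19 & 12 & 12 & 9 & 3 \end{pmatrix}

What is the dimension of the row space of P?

Row reduce to echelon form.
R2 ← R2 − (6/5)·R1: [0, -21, -21/5, 21, 161/5]
R3 ← R3 + (2)·R1: [0, 16, 6, -17, -27]
R4 ← R4 − (19/5)·R1: [0, -26, -54/5, 28, 224/5]
R3 ← R3 + (16/21)·R2: [0, 0, 14/5, -1, -37/15]
R4 ← R4 − (26/21)·R2: [0, 0, -28/5, 2, 74/15]
R4 ← R4 + (2)·R3: [0, 0, 0, 0, 0]
Echelon form has 3 nonzero rows, so rank(P) = 3.
The row space has dimension equal to the rank: 3.

3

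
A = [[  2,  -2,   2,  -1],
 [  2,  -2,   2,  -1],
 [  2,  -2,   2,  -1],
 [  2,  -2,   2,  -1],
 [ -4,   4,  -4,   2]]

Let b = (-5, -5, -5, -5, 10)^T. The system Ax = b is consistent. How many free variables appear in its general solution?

3

Row reduce the augmented matrix [A | b].
R2 ← R2 − R1: [0, 0, 0, 0, 0]
R3 ← R3 − R1: [0, 0, 0, 0, 0]
R4 ← R4 − R1: [0, 0, 0, 0, 0]
R5 ← R5 + (2)·R1: [0, 0, 0, 0, 0]
The echelon form has 1 nonzero rows, and every pivot lies in the first 4 columns, so rank(A) = rank([A|b]) = 1.
The system is consistent.
Free variables = (unknowns) − (rank) = 4 − 1 = 3.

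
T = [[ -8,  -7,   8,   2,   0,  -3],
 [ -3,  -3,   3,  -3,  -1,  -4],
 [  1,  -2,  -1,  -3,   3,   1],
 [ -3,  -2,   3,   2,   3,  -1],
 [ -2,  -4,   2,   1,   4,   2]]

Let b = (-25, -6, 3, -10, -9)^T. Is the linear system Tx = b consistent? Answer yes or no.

yes

Row reduce the augmented matrix [T | b].
R2 ← R2 − (3/8)·R1: [0, -3/8, 0, -15/4, -1, -23/8, 27/8]
R3 ← R3 + (1/8)·R1: [0, -23/8, 0, -11/4, 3, 5/8, -1/8]
R4 ← R4 − (3/8)·R1: [0, 5/8, 0, 5/4, 3, 1/8, -5/8]
R5 ← R5 − (1/4)·R1: [0, -9/4, 0, 1/2, 4, 11/4, -11/4]
R3 ← R3 − (23/3)·R2: [0, 0, 0, 26, 32/3, 68/3, -26]
R4 ← R4 + (5/3)·R2: [0, 0, 0, -5, 4/3, -14/3, 5]
R5 ← R5 − (6)·R2: [0, 0, 0, 23, 10, 20, -23]
R4 ← R4 + (5/26)·R3: [0, 0, 0, 0, 44/13, -4/13, 0]
R5 ← R5 − (23/26)·R3: [0, 0, 0, 0, 22/39, -2/39, 0]
R5 ← R5 − (1/6)·R4: [0, 0, 0, 0, 0, 0, 0]
The echelon form has 4 nonzero rows, and every pivot lies in the first 6 columns, so rank(T) = rank([T|b]) = 4.
The system is consistent.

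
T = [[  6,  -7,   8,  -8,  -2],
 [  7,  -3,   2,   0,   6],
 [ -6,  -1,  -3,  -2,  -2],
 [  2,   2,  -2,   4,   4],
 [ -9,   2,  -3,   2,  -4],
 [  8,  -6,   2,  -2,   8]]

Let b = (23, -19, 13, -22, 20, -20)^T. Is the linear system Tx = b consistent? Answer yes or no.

Row reduce the augmented matrix [T | b].
R2 ← R2 − (7/6)·R1: [0, 31/6, -22/3, 28/3, 25/3, -275/6]
R3 ← R3 + R1: [0, -8, 5, -10, -4, 36]
R4 ← R4 − (1/3)·R1: [0, 13/3, -14/3, 20/3, 14/3, -89/3]
R5 ← R5 + (3/2)·R1: [0, -17/2, 9, -10, -7, 109/2]
R6 ← R6 − (4/3)·R1: [0, 10/3, -26/3, 26/3, 32/3, -152/3]
R3 ← R3 + (48/31)·R2: [0, 0, -197/31, 138/31, 276/31, -1084/31]
R4 ← R4 − (26/31)·R2: [0, 0, 46/31, -36/31, -72/31, 272/31]
R5 ← R5 + (51/31)·R2: [0, 0, -95/31, 166/31, 208/31, -648/31]
R6 ← R6 − (20/31)·R2: [0, 0, -122/31, 82/31, 164/31, -654/31]
R4 ← R4 + (46/197)·R3: [0, 0, 0, -24/197, -48/197, 120/197]
R5 ← R5 − (95/197)·R3: [0, 0, 0, 632/197, 476/197, -796/197]
R6 ← R6 − (122/197)·R3: [0, 0, 0, -22/197, -44/197, 110/197]
R5 ← R5 + (79/3)·R4: [0, 0, 0, 0, -4, 12]
R6 ← R6 − (11/12)·R4: [0, 0, 0, 0, 0, 0]
The echelon form has 5 nonzero rows, and every pivot lies in the first 5 columns, so rank(T) = rank([T|b]) = 5.
The system is consistent.

yes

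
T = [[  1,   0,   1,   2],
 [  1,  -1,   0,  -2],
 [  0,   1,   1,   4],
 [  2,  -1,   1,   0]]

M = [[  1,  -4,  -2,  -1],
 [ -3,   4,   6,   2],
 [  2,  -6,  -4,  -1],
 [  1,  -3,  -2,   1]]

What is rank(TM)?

2

First compute TM:
[[  5, -16, -10,   0],
 [  2,  -2,  -4,  -5],
 [  3, -14,  -6,   5],
 [  7, -18, -14,  -5]]
Now row reduce the product.
R2 ← R2 − (2/5)·R1: [0, 22/5, 0, -5]
R3 ← R3 − (3/5)·R1: [0, -22/5, 0, 5]
R4 ← R4 − (7/5)·R1: [0, 22/5, 0, -5]
R3 ← R3 + R2: [0, 0, 0, 0]
R4 ← R4 − R2: [0, 0, 0, 0]
2 nonzero rows, so rank(TM) = 2.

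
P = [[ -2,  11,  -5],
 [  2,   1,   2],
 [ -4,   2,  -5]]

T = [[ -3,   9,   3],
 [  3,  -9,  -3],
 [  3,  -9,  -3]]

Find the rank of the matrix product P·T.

First compute PT:
[[ 24, -72, -24],
 [  3,  -9,  -3],
 [  3,  -9,  -3]]
Now row reduce the product.
R2 ← R2 − (1/8)·R1: [0, 0, 0]
R3 ← R3 − (1/8)·R1: [0, 0, 0]
1 nonzero row, so rank(PT) = 1.

1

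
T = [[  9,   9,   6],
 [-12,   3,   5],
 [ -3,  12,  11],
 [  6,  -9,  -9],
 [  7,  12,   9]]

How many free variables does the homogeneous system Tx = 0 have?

Row reduce to echelon form.
R2 ← R2 + (4/3)·R1: [0, 15, 13]
R3 ← R3 + (1/3)·R1: [0, 15, 13]
R4 ← R4 − (2/3)·R1: [0, -15, -13]
R5 ← R5 − (7/9)·R1: [0, 5, 13/3]
R3 ← R3 − R2: [0, 0, 0]
R4 ← R4 + R2: [0, 0, 0]
R5 ← R5 − (1/3)·R2: [0, 0, 0]
2 nonzero rows, so rank(T) = 2.
T has 3 columns; by rank–nullity, nullity = 3 − 2 = 1.

1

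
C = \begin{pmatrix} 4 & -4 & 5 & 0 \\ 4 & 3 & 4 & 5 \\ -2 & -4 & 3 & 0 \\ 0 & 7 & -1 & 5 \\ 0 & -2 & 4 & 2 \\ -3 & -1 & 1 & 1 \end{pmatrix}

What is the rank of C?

3

Row reduce to echelon form.
R2 ← R2 − R1: [0, 7, -1, 5]
R3 ← R3 + (1/2)·R1: [0, -6, 11/2, 0]
R6 ← R6 + (3/4)·R1: [0, -4, 19/4, 1]
R3 ← R3 + (6/7)·R2: [0, 0, 65/14, 30/7]
R4 ← R4 − R2: [0, 0, 0, 0]
R5 ← R5 + (2/7)·R2: [0, 0, 26/7, 24/7]
R6 ← R6 + (4/7)·R2: [0, 0, 117/28, 27/7]
R5 ← R5 − (4/5)·R3: [0, 0, 0, 0]
R6 ← R6 − (9/10)·R3: [0, 0, 0, 0]
Echelon form has 3 nonzero rows, so rank(C) = 3.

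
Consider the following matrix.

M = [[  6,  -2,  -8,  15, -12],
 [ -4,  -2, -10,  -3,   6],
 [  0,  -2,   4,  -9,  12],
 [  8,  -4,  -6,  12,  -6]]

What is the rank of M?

3

Row reduce to echelon form.
R2 ← R2 + (2/3)·R1: [0, -10/3, -46/3, 7, -2]
R4 ← R4 − (4/3)·R1: [0, -4/3, 14/3, -8, 10]
R3 ← R3 − (3/5)·R2: [0, 0, 66/5, -66/5, 66/5]
R4 ← R4 − (2/5)·R2: [0, 0, 54/5, -54/5, 54/5]
R4 ← R4 − (9/11)·R3: [0, 0, 0, 0, 0]
Echelon form has 3 nonzero rows, so rank(M) = 3.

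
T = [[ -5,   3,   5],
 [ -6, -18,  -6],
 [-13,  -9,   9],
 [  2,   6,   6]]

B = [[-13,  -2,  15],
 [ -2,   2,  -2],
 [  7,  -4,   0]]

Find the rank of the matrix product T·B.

3

First compute TB:
[[ 94,  -4, -81],
 [ 72,   0, -54],
 [250, -28, -177],
 [  4, -16,  18]]
Now row reduce the product.
R2 ← R2 − (36/47)·R1: [0, 144/47, 378/47]
R3 ← R3 − (125/47)·R1: [0, -816/47, 1806/47]
R4 ← R4 − (2/47)·R1: [0, -744/47, 1008/47]
R3 ← R3 + (17/3)·R2: [0, 0, 84]
R4 ← R4 + (31/6)·R2: [0, 0, 63]
R4 ← R4 − (3/4)·R3: [0, 0, 0]
3 nonzero rows, so rank(TB) = 3.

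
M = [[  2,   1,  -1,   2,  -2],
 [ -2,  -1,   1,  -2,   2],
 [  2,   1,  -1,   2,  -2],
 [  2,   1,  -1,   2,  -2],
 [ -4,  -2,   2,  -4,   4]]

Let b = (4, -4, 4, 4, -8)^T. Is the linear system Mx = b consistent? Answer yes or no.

Row reduce the augmented matrix [M | b].
R2 ← R2 + R1: [0, 0, 0, 0, 0, 0]
R3 ← R3 − R1: [0, 0, 0, 0, 0, 0]
R4 ← R4 − R1: [0, 0, 0, 0, 0, 0]
R5 ← R5 + (2)·R1: [0, 0, 0, 0, 0, 0]
The echelon form has 1 nonzero rows, and every pivot lies in the first 5 columns, so rank(M) = rank([M|b]) = 1.
The system is consistent.

yes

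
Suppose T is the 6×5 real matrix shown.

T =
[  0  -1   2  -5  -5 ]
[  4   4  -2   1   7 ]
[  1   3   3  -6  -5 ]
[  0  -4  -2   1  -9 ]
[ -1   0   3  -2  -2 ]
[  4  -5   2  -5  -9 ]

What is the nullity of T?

0

Row reduce to echelon form.
Swap R1 ↔ R2
R3 ← R3 − (1/4)·R1: [0, 2, 7/2, -25/4, -27/4]
R5 ← R5 + (1/4)·R1: [0, 1, 5/2, -7/4, -1/4]
R6 ← R6 − R1: [0, -9, 4, -6, -16]
R3 ← R3 + (2)·R2: [0, 0, 15/2, -65/4, -67/4]
R4 ← R4 − (4)·R2: [0, 0, -10, 21, 11]
R5 ← R5 + R2: [0, 0, 9/2, -27/4, -21/4]
R6 ← R6 − (9)·R2: [0, 0, -14, 39, 29]
R4 ← R4 + (4/3)·R3: [0, 0, 0, -2/3, -34/3]
R5 ← R5 − (3/5)·R3: [0, 0, 0, 3, 24/5]
R6 ← R6 + (28/15)·R3: [0, 0, 0, 26/3, -34/15]
R5 ← R5 + (9/2)·R4: [0, 0, 0, 0, -231/5]
R6 ← R6 + (13)·R4: [0, 0, 0, 0, -748/5]
R6 ← R6 − (68/21)·R5: [0, 0, 0, 0, 0]
5 nonzero rows, so rank(T) = 5.
T has 5 columns; by rank–nullity, nullity = 5 − 5 = 0.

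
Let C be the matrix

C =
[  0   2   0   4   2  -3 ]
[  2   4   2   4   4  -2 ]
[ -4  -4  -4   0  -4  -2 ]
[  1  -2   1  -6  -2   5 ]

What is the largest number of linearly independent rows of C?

Row reduce to echelon form.
Swap R1 ↔ R2
R3 ← R3 + (2)·R1: [0, 4, 0, 8, 4, -6]
R4 ← R4 − (1/2)·R1: [0, -4, 0, -8, -4, 6]
R3 ← R3 − (2)·R2: [0, 0, 0, 0, 0, 0]
R4 ← R4 + (2)·R2: [0, 0, 0, 0, 0, 0]
Echelon form has 2 nonzero rows, so rank(C) = 2.
The rank gives the maximum number of linearly independent rows: 2.

2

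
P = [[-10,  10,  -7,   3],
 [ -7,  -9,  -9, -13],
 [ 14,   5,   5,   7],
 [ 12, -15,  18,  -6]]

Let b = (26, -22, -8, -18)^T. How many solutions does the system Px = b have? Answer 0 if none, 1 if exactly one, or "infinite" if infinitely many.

1

Row reduce the augmented matrix [P | b].
R2 ← R2 − (7/10)·R1: [0, -16, -41/10, -151/10, -201/5]
R3 ← R3 + (7/5)·R1: [0, 19, -24/5, 56/5, 142/5]
R4 ← R4 + (6/5)·R1: [0, -3, 48/5, -12/5, 66/5]
R3 ← R3 + (19/16)·R2: [0, 0, -1547/160, -1077/160, -1547/80]
R4 ← R4 − (3/16)·R2: [0, 0, 1659/160, 69/160, 1659/80]
R4 ← R4 + (237/221)·R3: [0, 0, 0, -1500/221, 0]
The echelon form has 4 nonzero rows, and every pivot lies in the first 4 columns, so rank(P) = rank([P|b]) = 4.
The system is consistent.
rank = 4 = number of unknowns, so the solution is unique.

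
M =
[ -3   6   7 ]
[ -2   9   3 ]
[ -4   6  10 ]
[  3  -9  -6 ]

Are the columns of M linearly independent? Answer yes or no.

Row reduce M to echelon form.
R2 ← R2 − (2/3)·R1: [0, 5, -5/3]
R3 ← R3 − (4/3)·R1: [0, -2, 2/3]
R4 ← R4 + R1: [0, -3, 1]
R3 ← R3 + (2/5)·R2: [0, 0, 0]
R4 ← R4 + (3/5)·R2: [0, 0, 0]
2 pivots among 3 columns.
Only 2 < 3 pivot columns, so the columns are linearly dependent.

no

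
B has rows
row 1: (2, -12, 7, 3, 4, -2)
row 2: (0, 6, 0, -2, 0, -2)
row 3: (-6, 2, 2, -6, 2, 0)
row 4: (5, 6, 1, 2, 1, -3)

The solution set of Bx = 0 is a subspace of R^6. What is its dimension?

2

Row reduce to echelon form.
R3 ← R3 + (3)·R1: [0, -34, 23, 3, 14, -6]
R4 ← R4 − (5/2)·R1: [0, 36, -33/2, -11/2, -9, 2]
R3 ← R3 + (17/3)·R2: [0, 0, 23, -25/3, 14, -52/3]
R4 ← R4 − (6)·R2: [0, 0, -33/2, 13/2, -9, 14]
R4 ← R4 + (33/46)·R3: [0, 0, 0, 12/23, 24/23, 36/23]
4 nonzero rows, so rank(B) = 4.
B has 6 columns; by rank–nullity, nullity = 6 − 4 = 2.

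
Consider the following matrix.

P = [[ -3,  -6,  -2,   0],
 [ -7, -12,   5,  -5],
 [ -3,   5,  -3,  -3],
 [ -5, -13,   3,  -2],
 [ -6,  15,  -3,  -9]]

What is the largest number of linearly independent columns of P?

Row reduce to echelon form.
R2 ← R2 − (7/3)·R1: [0, 2, 29/3, -5]
R3 ← R3 − R1: [0, 11, -1, -3]
R4 ← R4 − (5/3)·R1: [0, -3, 19/3, -2]
R5 ← R5 − (2)·R1: [0, 27, 1, -9]
R3 ← R3 − (11/2)·R2: [0, 0, -325/6, 49/2]
R4 ← R4 + (3/2)·R2: [0, 0, 125/6, -19/2]
R5 ← R5 − (27/2)·R2: [0, 0, -259/2, 117/2]
R4 ← R4 + (5/13)·R3: [0, 0, 0, -1/13]
R5 ← R5 − (777/325)·R3: [0, 0, 0, -24/325]
R5 ← R5 − (24/25)·R4: [0, 0, 0, 0]
Echelon form has 4 nonzero rows, so rank(P) = 4.
The rank gives the maximum number of linearly independent columns: 4.

4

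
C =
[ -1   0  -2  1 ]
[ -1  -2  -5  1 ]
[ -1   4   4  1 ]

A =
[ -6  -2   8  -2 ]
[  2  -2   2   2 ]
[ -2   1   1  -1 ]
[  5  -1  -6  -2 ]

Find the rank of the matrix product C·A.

First compute CA:
[[ 15,  -1, -16,   2],
 [ 17,   0, -23,   1],
 [ 11,  -3,  -2,   4]]
Now row reduce the product.
R2 ← R2 − (17/15)·R1: [0, 17/15, -73/15, -19/15]
R3 ← R3 − (11/15)·R1: [0, -34/15, 146/15, 38/15]
R3 ← R3 + (2)·R2: [0, 0, 0, 0]
2 nonzero rows, so rank(CA) = 2.

2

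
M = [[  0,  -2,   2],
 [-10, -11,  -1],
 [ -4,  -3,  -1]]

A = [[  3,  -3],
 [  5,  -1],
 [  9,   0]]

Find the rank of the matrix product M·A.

2

First compute MA:
[[  8,   2],
 [-94,  41],
 [-36,  15]]
Now row reduce the product.
R2 ← R2 + (47/4)·R1: [0, 129/2]
R3 ← R3 + (9/2)·R1: [0, 24]
R3 ← R3 − (16/43)·R2: [0, 0]
2 nonzero rows, so rank(MA) = 2.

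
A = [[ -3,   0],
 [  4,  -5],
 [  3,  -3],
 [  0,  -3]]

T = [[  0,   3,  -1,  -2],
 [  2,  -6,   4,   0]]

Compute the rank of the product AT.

2

First compute AT:
[[  0,  -9,   3,   6],
 [-10,  42, -24,  -8],
 [ -6,  27, -15,  -6],
 [ -6,  18, -12,   0]]
Now row reduce the product.
Swap R1 ↔ R2
R3 ← R3 − (3/5)·R1: [0, 9/5, -3/5, -6/5]
R4 ← R4 − (3/5)·R1: [0, -36/5, 12/5, 24/5]
R3 ← R3 + (1/5)·R2: [0, 0, 0, 0]
R4 ← R4 − (4/5)·R2: [0, 0, 0, 0]
2 nonzero rows, so rank(AT) = 2.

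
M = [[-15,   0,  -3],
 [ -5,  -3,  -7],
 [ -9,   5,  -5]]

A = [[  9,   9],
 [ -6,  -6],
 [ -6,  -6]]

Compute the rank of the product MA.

1

First compute MA:
[[-117, -117],
 [ 15,  15],
 [-81, -81]]
Now row reduce the product.
R2 ← R2 + (5/39)·R1: [0, 0]
R3 ← R3 − (9/13)·R1: [0, 0]
1 nonzero row, so rank(MA) = 1.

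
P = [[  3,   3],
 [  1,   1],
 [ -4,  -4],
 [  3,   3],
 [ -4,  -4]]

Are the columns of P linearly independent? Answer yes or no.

Row reduce P to echelon form.
R2 ← R2 − (1/3)·R1: [0, 0]
R3 ← R3 + (4/3)·R1: [0, 0]
R4 ← R4 − R1: [0, 0]
R5 ← R5 + (4/3)·R1: [0, 0]
1 pivot among 2 columns.
Only 1 < 2 pivot columns, so the columns are linearly dependent.

no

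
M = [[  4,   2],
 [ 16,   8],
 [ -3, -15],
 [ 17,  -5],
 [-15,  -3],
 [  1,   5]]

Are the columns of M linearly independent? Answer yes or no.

yes

Row reduce M to echelon form.
R2 ← R2 − (4)·R1: [0, 0]
R3 ← R3 + (3/4)·R1: [0, -27/2]
R4 ← R4 − (17/4)·R1: [0, -27/2]
R5 ← R5 + (15/4)·R1: [0, 9/2]
R6 ← R6 − (1/4)·R1: [0, 9/2]
Swap R2 ↔ R3
R4 ← R4 − R2: [0, 0]
R5 ← R5 + (1/3)·R2: [0, 0]
R6 ← R6 + (1/3)·R2: [0, 0]
2 pivots among 2 columns.
Every column is a pivot column, so the columns are linearly independent.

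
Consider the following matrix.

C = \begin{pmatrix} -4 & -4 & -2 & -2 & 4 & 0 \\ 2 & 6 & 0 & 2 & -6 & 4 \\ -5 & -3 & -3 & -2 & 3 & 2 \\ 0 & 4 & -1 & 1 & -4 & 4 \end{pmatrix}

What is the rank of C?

Row reduce to echelon form.
R2 ← R2 + (1/2)·R1: [0, 4, -1, 1, -4, 4]
R3 ← R3 − (5/4)·R1: [0, 2, -1/2, 1/2, -2, 2]
R3 ← R3 − (1/2)·R2: [0, 0, 0, 0, 0, 0]
R4 ← R4 − R2: [0, 0, 0, 0, 0, 0]
Echelon form has 2 nonzero rows, so rank(C) = 2.

2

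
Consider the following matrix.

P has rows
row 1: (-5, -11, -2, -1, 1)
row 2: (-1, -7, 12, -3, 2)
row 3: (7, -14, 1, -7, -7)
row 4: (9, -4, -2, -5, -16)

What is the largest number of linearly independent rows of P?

Row reduce to echelon form.
R2 ← R2 − (1/5)·R1: [0, -24/5, 62/5, -14/5, 9/5]
R3 ← R3 + (7/5)·R1: [0, -147/5, -9/5, -42/5, -28/5]
R4 ← R4 + (9/5)·R1: [0, -119/5, -28/5, -34/5, -71/5]
R3 ← R3 − (49/8)·R2: [0, 0, -311/4, 35/4, -133/8]
R4 ← R4 − (119/24)·R2: [0, 0, -805/12, 85/12, -185/8]
R4 ← R4 − (805/933)·R3: [0, 0, 0, -145/311, -16385/1866]
Echelon form has 4 nonzero rows, so rank(P) = 4.
The rank gives the maximum number of linearly independent rows: 4.

4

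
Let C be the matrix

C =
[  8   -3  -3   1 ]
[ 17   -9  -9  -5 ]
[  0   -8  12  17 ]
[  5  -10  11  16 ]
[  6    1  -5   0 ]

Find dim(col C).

4

Row reduce to echelon form.
R2 ← R2 − (17/8)·R1: [0, -21/8, -21/8, -57/8]
R4 ← R4 − (5/8)·R1: [0, -65/8, 103/8, 123/8]
R5 ← R5 − (3/4)·R1: [0, 13/4, -11/4, -3/4]
R3 ← R3 − (64/21)·R2: [0, 0, 20, 271/7]
R4 ← R4 − (65/21)·R2: [0, 0, 21, 262/7]
R5 ← R5 + (26/21)·R2: [0, 0, -6, -67/7]
R4 ← R4 − (21/20)·R3: [0, 0, 0, -451/140]
R5 ← R5 + (3/10)·R3: [0, 0, 0, 143/70]
R5 ← R5 + (26/41)·R4: [0, 0, 0, 0]
Echelon form has 4 nonzero rows, so rank(C) = 4.
The column space has dimension equal to the rank: 4.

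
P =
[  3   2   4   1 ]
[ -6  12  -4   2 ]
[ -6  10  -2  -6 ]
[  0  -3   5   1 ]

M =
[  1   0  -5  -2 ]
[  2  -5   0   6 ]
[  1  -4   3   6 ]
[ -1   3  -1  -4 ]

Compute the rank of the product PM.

First compute PM:
[[ 10, -23,  -4,  26],
 [ 12, -38,  16,  52],
 [ 18, -60,  30,  84],
 [ -2,  -2,  14,   8]]
Now row reduce the product.
R2 ← R2 − (6/5)·R1: [0, -52/5, 104/5, 104/5]
R3 ← R3 − (9/5)·R1: [0, -93/5, 186/5, 186/5]
R4 ← R4 + (1/5)·R1: [0, -33/5, 66/5, 66/5]
R3 ← R3 − (93/52)·R2: [0, 0, 0, 0]
R4 ← R4 − (33/52)·R2: [0, 0, 0, 0]
2 nonzero rows, so rank(PM) = 2.

2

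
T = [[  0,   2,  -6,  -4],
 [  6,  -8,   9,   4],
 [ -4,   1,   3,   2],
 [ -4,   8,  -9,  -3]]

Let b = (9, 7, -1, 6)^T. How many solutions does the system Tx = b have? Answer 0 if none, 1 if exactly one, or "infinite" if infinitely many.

0

Row reduce the augmented matrix [T | b].
Swap R1 ↔ R2
R3 ← R3 + (2/3)·R1: [0, -13/3, 9, 14/3, 11/3]
R4 ← R4 + (2/3)·R1: [0, 8/3, -3, -1/3, 32/3]
R3 ← R3 + (13/6)·R2: [0, 0, -4, -4, 139/6]
R4 ← R4 − (4/3)·R2: [0, 0, 5, 5, -4/3]
R4 ← R4 + (5/4)·R3: [0, 0, 0, 0, 221/8]
The echelon form has 4 nonzero rows; the last pivot sits in the augmented column, so rank(T) = 3 but rank([T|b]) = 4.
Since the ranks differ, the system is inconsistent.
It has no solutions.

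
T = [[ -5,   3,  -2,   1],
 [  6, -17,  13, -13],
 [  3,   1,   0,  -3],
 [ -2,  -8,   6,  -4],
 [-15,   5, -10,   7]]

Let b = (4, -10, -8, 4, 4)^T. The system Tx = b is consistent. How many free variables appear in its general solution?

Row reduce the augmented matrix [T | b].
R2 ← R2 + (6/5)·R1: [0, -67/5, 53/5, -59/5, -26/5]
R3 ← R3 + (3/5)·R1: [0, 14/5, -6/5, -12/5, -28/5]
R4 ← R4 − (2/5)·R1: [0, -46/5, 34/5, -22/5, 12/5]
R5 ← R5 − (3)·R1: [0, -4, -4, 4, -8]
R3 ← R3 + (14/67)·R2: [0, 0, 68/67, -326/67, -448/67]
R4 ← R4 − (46/67)·R2: [0, 0, -32/67, 248/67, 400/67]
R5 ← R5 − (20/67)·R2: [0, 0, -480/67, 504/67, -432/67]
R4 ← R4 + (8/17)·R3: [0, 0, 0, 24/17, 48/17]
R5 ← R5 + (120/17)·R3: [0, 0, 0, -456/17, -912/17]
R5 ← R5 + (19)·R4: [0, 0, 0, 0, 0]
The echelon form has 4 nonzero rows, and every pivot lies in the first 4 columns, so rank(T) = rank([T|b]) = 4.
The system is consistent.
Free variables = (unknowns) − (rank) = 4 − 4 = 0.

0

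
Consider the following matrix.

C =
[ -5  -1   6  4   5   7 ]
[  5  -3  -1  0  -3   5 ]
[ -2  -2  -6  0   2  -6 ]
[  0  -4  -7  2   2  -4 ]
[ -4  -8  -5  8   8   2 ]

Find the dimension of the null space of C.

2

Row reduce to echelon form.
R2 ← R2 + R1: [0, -4, 5, 4, 2, 12]
R3 ← R3 − (2/5)·R1: [0, -8/5, -42/5, -8/5, 0, -44/5]
R5 ← R5 − (4/5)·R1: [0, -36/5, -49/5, 24/5, 4, -18/5]
R3 ← R3 − (2/5)·R2: [0, 0, -52/5, -16/5, -4/5, -68/5]
R4 ← R4 − R2: [0, 0, -12, -2, 0, -16]
R5 ← R5 − (9/5)·R2: [0, 0, -94/5, -12/5, 2/5, -126/5]
R4 ← R4 − (15/13)·R3: [0, 0, 0, 22/13, 12/13, -4/13]
R5 ← R5 − (47/26)·R3: [0, 0, 0, 44/13, 24/13, -8/13]
R5 ← R5 − (2)·R4: [0, 0, 0, 0, 0, 0]
4 nonzero rows, so rank(C) = 4.
C has 6 columns; by rank–nullity, nullity = 6 − 4 = 2.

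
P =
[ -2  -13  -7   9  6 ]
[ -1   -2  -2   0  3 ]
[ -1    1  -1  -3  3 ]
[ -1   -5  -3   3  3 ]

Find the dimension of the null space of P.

Row reduce to echelon form.
R2 ← R2 − (1/2)·R1: [0, 9/2, 3/2, -9/2, 0]
R3 ← R3 − (1/2)·R1: [0, 15/2, 5/2, -15/2, 0]
R4 ← R4 − (1/2)·R1: [0, 3/2, 1/2, -3/2, 0]
R3 ← R3 − (5/3)·R2: [0, 0, 0, 0, 0]
R4 ← R4 − (1/3)·R2: [0, 0, 0, 0, 0]
2 nonzero rows, so rank(P) = 2.
P has 5 columns; by rank–nullity, nullity = 5 − 2 = 3.

3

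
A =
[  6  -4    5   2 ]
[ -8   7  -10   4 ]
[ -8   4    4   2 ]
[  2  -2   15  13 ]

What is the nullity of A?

Row reduce to echelon form.
R2 ← R2 + (4/3)·R1: [0, 5/3, -10/3, 20/3]
R3 ← R3 + (4/3)·R1: [0, -4/3, 32/3, 14/3]
R4 ← R4 − (1/3)·R1: [0, -2/3, 40/3, 37/3]
R3 ← R3 + (4/5)·R2: [0, 0, 8, 10]
R4 ← R4 + (2/5)·R2: [0, 0, 12, 15]
R4 ← R4 − (3/2)·R3: [0, 0, 0, 0]
3 nonzero rows, so rank(A) = 3.
A has 4 columns; by rank–nullity, nullity = 4 − 3 = 1.

1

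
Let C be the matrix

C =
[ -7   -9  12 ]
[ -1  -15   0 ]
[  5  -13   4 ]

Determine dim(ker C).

0

Row reduce to echelon form.
R2 ← R2 − (1/7)·R1: [0, -96/7, -12/7]
R3 ← R3 + (5/7)·R1: [0, -136/7, 88/7]
R3 ← R3 − (17/12)·R2: [0, 0, 15]
3 nonzero rows, so rank(C) = 3.
C has 3 columns; by rank–nullity, nullity = 3 − 3 = 0.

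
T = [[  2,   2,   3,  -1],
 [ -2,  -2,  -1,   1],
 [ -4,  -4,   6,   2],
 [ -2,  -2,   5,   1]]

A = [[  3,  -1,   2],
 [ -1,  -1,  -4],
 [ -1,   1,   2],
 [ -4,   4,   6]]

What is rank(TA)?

First compute TA:
[[  5,  -5,  -4],
 [ -7,   7,   8],
 [-22,  22,  32],
 [-13,  13,  20]]
Now row reduce the product.
R2 ← R2 + (7/5)·R1: [0, 0, 12/5]
R3 ← R3 + (22/5)·R1: [0, 0, 72/5]
R4 ← R4 + (13/5)·R1: [0, 0, 48/5]
R3 ← R3 − (6)·R2: [0, 0, 0]
R4 ← R4 − (4)·R2: [0, 0, 0]
2 nonzero rows, so rank(TA) = 2.

2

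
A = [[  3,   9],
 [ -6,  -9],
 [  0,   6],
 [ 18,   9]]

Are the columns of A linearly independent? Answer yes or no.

yes

Row reduce A to echelon form.
R2 ← R2 + (2)·R1: [0, 9]
R4 ← R4 − (6)·R1: [0, -45]
R3 ← R3 − (2/3)·R2: [0, 0]
R4 ← R4 + (5)·R2: [0, 0]
2 pivots among 2 columns.
Every column is a pivot column, so the columns are linearly independent.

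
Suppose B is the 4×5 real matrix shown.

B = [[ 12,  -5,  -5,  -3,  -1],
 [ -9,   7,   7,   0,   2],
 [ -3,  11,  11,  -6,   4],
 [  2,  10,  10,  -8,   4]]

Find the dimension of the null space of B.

Row reduce to echelon form.
R2 ← R2 + (3/4)·R1: [0, 13/4, 13/4, -9/4, 5/4]
R3 ← R3 + (1/4)·R1: [0, 39/4, 39/4, -27/4, 15/4]
R4 ← R4 − (1/6)·R1: [0, 65/6, 65/6, -15/2, 25/6]
R3 ← R3 − (3)·R2: [0, 0, 0, 0, 0]
R4 ← R4 − (10/3)·R2: [0, 0, 0, 0, 0]
2 nonzero rows, so rank(B) = 2.
B has 5 columns; by rank–nullity, nullity = 5 − 2 = 3.

3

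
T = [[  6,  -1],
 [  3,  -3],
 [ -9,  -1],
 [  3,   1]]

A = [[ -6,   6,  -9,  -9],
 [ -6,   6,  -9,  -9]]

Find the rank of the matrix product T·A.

1

First compute TA:
[[-30,  30, -45, -45],
 [  0,   0,   0,   0],
 [ 60, -60,  90,  90],
 [-24,  24, -36, -36]]
Now row reduce the product.
R3 ← R3 + (2)·R1: [0, 0, 0, 0]
R4 ← R4 − (4/5)·R1: [0, 0, 0, 0]
1 nonzero row, so rank(TA) = 1.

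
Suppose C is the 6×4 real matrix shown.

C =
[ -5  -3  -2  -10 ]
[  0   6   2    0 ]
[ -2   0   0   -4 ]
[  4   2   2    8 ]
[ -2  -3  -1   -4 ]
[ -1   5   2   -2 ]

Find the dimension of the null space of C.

1

Row reduce to echelon form.
R3 ← R3 − (2/5)·R1: [0, 6/5, 4/5, 0]
R4 ← R4 + (4/5)·R1: [0, -2/5, 2/5, 0]
R5 ← R5 − (2/5)·R1: [0, -9/5, -1/5, 0]
R6 ← R6 − (1/5)·R1: [0, 28/5, 12/5, 0]
R3 ← R3 − (1/5)·R2: [0, 0, 2/5, 0]
R4 ← R4 + (1/15)·R2: [0, 0, 8/15, 0]
R5 ← R5 + (3/10)·R2: [0, 0, 2/5, 0]
R6 ← R6 − (14/15)·R2: [0, 0, 8/15, 0]
R4 ← R4 − (4/3)·R3: [0, 0, 0, 0]
R5 ← R5 − R3: [0, 0, 0, 0]
R6 ← R6 − (4/3)·R3: [0, 0, 0, 0]
3 nonzero rows, so rank(C) = 3.
C has 4 columns; by rank–nullity, nullity = 4 − 3 = 1.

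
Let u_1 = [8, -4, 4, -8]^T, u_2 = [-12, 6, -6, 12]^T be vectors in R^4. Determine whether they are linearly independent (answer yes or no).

Form the matrix with these vectors as rows and row reduce.
R2 ← R2 + (3/2)·R1: [0, 0, 0, 0]
1 nonzero row, so the 2 vectors span a space of dimension 1.
Since 1 < 2, the vectors are linearly dependent.

no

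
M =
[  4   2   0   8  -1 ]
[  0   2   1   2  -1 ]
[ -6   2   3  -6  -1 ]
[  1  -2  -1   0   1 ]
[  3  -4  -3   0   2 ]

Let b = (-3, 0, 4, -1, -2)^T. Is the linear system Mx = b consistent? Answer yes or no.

yes

Row reduce the augmented matrix [M | b].
R3 ← R3 + (3/2)·R1: [0, 5, 3, 6, -5/2, -1/2]
R4 ← R4 − (1/4)·R1: [0, -5/2, -1, -2, 5/4, -1/4]
R5 ← R5 − (3/4)·R1: [0, -11/2, -3, -6, 11/4, 1/4]
R3 ← R3 − (5/2)·R2: [0, 0, 1/2, 1, 0, -1/2]
R4 ← R4 + (5/4)·R2: [0, 0, 1/4, 1/2, 0, -1/4]
R5 ← R5 + (11/4)·R2: [0, 0, -1/4, -1/2, 0, 1/4]
R4 ← R4 − (1/2)·R3: [0, 0, 0, 0, 0, 0]
R5 ← R5 + (1/2)·R3: [0, 0, 0, 0, 0, 0]
The echelon form has 3 nonzero rows, and every pivot lies in the first 5 columns, so rank(M) = rank([M|b]) = 3.
The system is consistent.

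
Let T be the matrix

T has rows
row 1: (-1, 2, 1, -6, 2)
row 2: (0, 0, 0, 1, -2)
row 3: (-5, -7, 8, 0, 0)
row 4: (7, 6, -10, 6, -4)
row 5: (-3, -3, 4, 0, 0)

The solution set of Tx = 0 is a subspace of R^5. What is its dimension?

Row reduce to echelon form.
R3 ← R3 − (5)·R1: [0, -17, 3, 30, -10]
R4 ← R4 + (7)·R1: [0, 20, -3, -36, 10]
R5 ← R5 − (3)·R1: [0, -9, 1, 18, -6]
Swap R2 ↔ R3
R4 ← R4 + (20/17)·R2: [0, 0, 9/17, -12/17, -30/17]
R5 ← R5 − (9/17)·R2: [0, 0, -10/17, 36/17, -12/17]
Swap R3 ↔ R4
R5 ← R5 + (10/9)·R3: [0, 0, 0, 4/3, -8/3]
R5 ← R5 − (4/3)·R4: [0, 0, 0, 0, 0]
4 nonzero rows, so rank(T) = 4.
T has 5 columns; by rank–nullity, nullity = 5 − 4 = 1.

1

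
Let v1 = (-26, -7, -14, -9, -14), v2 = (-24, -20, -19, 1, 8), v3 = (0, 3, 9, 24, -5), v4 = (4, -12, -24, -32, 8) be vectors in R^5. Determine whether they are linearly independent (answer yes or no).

Form the matrix with these vectors as rows and row reduce.
R2 ← R2 − (12/13)·R1: [0, -176/13, -79/13, 121/13, 272/13]
R4 ← R4 + (2/13)·R1: [0, -170/13, -340/13, -434/13, 76/13]
R3 ← R3 + (39/176)·R2: [0, 0, 1347/176, 417/16, -4/11]
R4 ← R4 − (85/88)·R2: [0, 0, -1785/88, -339/8, -158/11]
R4 ← R4 + (1190/449)·R3: [0, 0, 0, 11988/449, -6882/449]
4 nonzero rows, so the 4 vectors span a space of dimension 4.
Since 4 = 4, the vectors are linearly independent.

yes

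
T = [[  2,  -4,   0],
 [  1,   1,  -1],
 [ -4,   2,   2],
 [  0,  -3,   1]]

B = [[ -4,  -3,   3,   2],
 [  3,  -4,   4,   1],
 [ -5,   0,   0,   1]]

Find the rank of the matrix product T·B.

First compute TB:
[[-20,  10, -10,   0],
 [  4,  -7,   7,   2],
 [ 12,   4,  -4,  -4],
 [-14,  12, -12,  -2]]
Now row reduce the product.
R2 ← R2 + (1/5)·R1: [0, -5, 5, 2]
R3 ← R3 + (3/5)·R1: [0, 10, -10, -4]
R4 ← R4 − (7/10)·R1: [0, 5, -5, -2]
R3 ← R3 + (2)·R2: [0, 0, 0, 0]
R4 ← R4 + R2: [0, 0, 0, 0]
2 nonzero rows, so rank(TB) = 2.

2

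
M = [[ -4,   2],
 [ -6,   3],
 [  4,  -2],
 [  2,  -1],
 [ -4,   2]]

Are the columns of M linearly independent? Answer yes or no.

no

Row reduce M to echelon form.
R2 ← R2 − (3/2)·R1: [0, 0]
R3 ← R3 + R1: [0, 0]
R4 ← R4 + (1/2)·R1: [0, 0]
R5 ← R5 − R1: [0, 0]
1 pivot among 2 columns.
Only 1 < 2 pivot columns, so the columns are linearly dependent.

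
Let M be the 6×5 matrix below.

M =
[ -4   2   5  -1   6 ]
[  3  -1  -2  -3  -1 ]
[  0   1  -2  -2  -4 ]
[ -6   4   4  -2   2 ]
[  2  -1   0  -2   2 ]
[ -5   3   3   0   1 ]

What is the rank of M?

3

Row reduce to echelon form.
R2 ← R2 + (3/4)·R1: [0, 1/2, 7/4, -15/4, 7/2]
R4 ← R4 − (3/2)·R1: [0, 1, -7/2, -1/2, -7]
R5 ← R5 + (1/2)·R1: [0, 0, 5/2, -5/2, 5]
R6 ← R6 − (5/4)·R1: [0, 1/2, -13/4, 5/4, -13/2]
R3 ← R3 − (2)·R2: [0, 0, -11/2, 11/2, -11]
R4 ← R4 − (2)·R2: [0, 0, -7, 7, -14]
R6 ← R6 − R2: [0, 0, -5, 5, -10]
R4 ← R4 − (14/11)·R3: [0, 0, 0, 0, 0]
R5 ← R5 + (5/11)·R3: [0, 0, 0, 0, 0]
R6 ← R6 − (10/11)·R3: [0, 0, 0, 0, 0]
Echelon form has 3 nonzero rows, so rank(M) = 3.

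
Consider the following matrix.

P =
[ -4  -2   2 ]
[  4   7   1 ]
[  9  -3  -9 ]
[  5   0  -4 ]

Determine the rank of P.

Row reduce to echelon form.
R2 ← R2 + R1: [0, 5, 3]
R3 ← R3 + (9/4)·R1: [0, -15/2, -9/2]
R4 ← R4 + (5/4)·R1: [0, -5/2, -3/2]
R3 ← R3 + (3/2)·R2: [0, 0, 0]
R4 ← R4 + (1/2)·R2: [0, 0, 0]
Echelon form has 2 nonzero rows, so rank(P) = 2.

2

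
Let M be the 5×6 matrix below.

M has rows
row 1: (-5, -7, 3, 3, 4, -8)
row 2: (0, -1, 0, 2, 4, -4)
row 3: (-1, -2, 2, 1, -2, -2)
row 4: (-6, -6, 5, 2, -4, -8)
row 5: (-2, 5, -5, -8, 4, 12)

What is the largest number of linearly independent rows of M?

5

Row reduce to echelon form.
R3 ← R3 − (1/5)·R1: [0, -3/5, 7/5, 2/5, -14/5, -2/5]
R4 ← R4 − (6/5)·R1: [0, 12/5, 7/5, -8/5, -44/5, 8/5]
R5 ← R5 − (2/5)·R1: [0, 39/5, -31/5, -46/5, 12/5, 76/5]
R3 ← R3 − (3/5)·R2: [0, 0, 7/5, -4/5, -26/5, 2]
R4 ← R4 + (12/5)·R2: [0, 0, 7/5, 16/5, 4/5, -8]
R5 ← R5 + (39/5)·R2: [0, 0, -31/5, 32/5, 168/5, -16]
R4 ← R4 − R3: [0, 0, 0, 4, 6, -10]
R5 ← R5 + (31/7)·R3: [0, 0, 0, 20/7, 74/7, -50/7]
R5 ← R5 − (5/7)·R4: [0, 0, 0, 0, 44/7, 0]
Echelon form has 5 nonzero rows, so rank(M) = 5.
The rank gives the maximum number of linearly independent rows: 5.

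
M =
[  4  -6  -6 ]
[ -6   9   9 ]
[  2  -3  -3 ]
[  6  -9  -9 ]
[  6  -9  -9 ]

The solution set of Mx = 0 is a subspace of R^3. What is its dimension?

Row reduce to echelon form.
R2 ← R2 + (3/2)·R1: [0, 0, 0]
R3 ← R3 − (1/2)·R1: [0, 0, 0]
R4 ← R4 − (3/2)·R1: [0, 0, 0]
R5 ← R5 − (3/2)·R1: [0, 0, 0]
1 nonzero row, so rank(M) = 1.
M has 3 columns; by rank–nullity, nullity = 3 − 1 = 2.

2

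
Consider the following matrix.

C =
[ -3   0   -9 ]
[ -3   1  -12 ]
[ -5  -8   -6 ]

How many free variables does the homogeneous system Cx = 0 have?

0

Row reduce to echelon form.
R2 ← R2 − R1: [0, 1, -3]
R3 ← R3 − (5/3)·R1: [0, -8, 9]
R3 ← R3 + (8)·R2: [0, 0, -15]
3 nonzero rows, so rank(C) = 3.
C has 3 columns; by rank–nullity, nullity = 3 − 3 = 0.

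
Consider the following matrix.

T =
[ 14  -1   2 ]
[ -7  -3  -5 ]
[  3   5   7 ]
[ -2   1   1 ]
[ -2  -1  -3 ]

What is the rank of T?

Row reduce to echelon form.
R2 ← R2 + (1/2)·R1: [0, -7/2, -4]
R3 ← R3 − (3/14)·R1: [0, 73/14, 46/7]
R4 ← R4 + (1/7)·R1: [0, 6/7, 9/7]
R5 ← R5 + (1/7)·R1: [0, -8/7, -19/7]
R3 ← R3 + (73/49)·R2: [0, 0, 30/49]
R4 ← R4 + (12/49)·R2: [0, 0, 15/49]
R5 ← R5 − (16/49)·R2: [0, 0, -69/49]
R4 ← R4 − (1/2)·R3: [0, 0, 0]
R5 ← R5 + (23/10)·R3: [0, 0, 0]
Echelon form has 3 nonzero rows, so rank(T) = 3.

3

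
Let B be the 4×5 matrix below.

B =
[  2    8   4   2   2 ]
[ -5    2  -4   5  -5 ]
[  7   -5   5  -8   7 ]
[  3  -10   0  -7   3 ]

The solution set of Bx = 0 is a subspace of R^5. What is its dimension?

3

Row reduce to echelon form.
R2 ← R2 + (5/2)·R1: [0, 22, 6, 10, 0]
R3 ← R3 − (7/2)·R1: [0, -33, -9, -15, 0]
R4 ← R4 − (3/2)·R1: [0, -22, -6, -10, 0]
R3 ← R3 + (3/2)·R2: [0, 0, 0, 0, 0]
R4 ← R4 + R2: [0, 0, 0, 0, 0]
2 nonzero rows, so rank(B) = 2.
B has 5 columns; by rank–nullity, nullity = 5 − 2 = 3.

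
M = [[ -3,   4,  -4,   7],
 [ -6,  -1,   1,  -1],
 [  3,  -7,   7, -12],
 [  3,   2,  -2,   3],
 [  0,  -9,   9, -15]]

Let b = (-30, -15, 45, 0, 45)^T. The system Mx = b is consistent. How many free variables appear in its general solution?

Row reduce the augmented matrix [M | b].
R2 ← R2 − (2)·R1: [0, -9, 9, -15, 45]
R3 ← R3 + R1: [0, -3, 3, -5, 15]
R4 ← R4 + R1: [0, 6, -6, 10, -30]
R3 ← R3 − (1/3)·R2: [0, 0, 0, 0, 0]
R4 ← R4 + (2/3)·R2: [0, 0, 0, 0, 0]
R5 ← R5 − R2: [0, 0, 0, 0, 0]
The echelon form has 2 nonzero rows, and every pivot lies in the first 4 columns, so rank(M) = rank([M|b]) = 2.
The system is consistent.
Free variables = (unknowns) − (rank) = 4 − 2 = 2.

2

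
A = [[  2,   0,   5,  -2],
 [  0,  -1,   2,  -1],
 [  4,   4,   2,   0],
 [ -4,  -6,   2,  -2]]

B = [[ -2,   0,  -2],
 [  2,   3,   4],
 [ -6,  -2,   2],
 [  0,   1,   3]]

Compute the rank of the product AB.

2

First compute AB:
[[-34, -12,   0],
 [-14,  -8,  -3],
 [-12,   8,  12],
 [-16, -24, -18]]
Now row reduce the product.
R2 ← R2 − (7/17)·R1: [0, -52/17, -3]
R3 ← R3 − (6/17)·R1: [0, 208/17, 12]
R4 ← R4 − (8/17)·R1: [0, -312/17, -18]
R3 ← R3 + (4)·R2: [0, 0, 0]
R4 ← R4 − (6)·R2: [0, 0, 0]
2 nonzero rows, so rank(AB) = 2.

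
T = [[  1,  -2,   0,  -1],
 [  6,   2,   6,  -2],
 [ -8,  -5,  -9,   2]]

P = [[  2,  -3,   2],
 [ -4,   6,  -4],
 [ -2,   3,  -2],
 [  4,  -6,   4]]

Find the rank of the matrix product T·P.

First compute TP:
[[  6,  -9,   6],
 [-16,  24, -16],
 [ 30, -45,  30]]
Now row reduce the product.
R2 ← R2 + (8/3)·R1: [0, 0, 0]
R3 ← R3 − (5)·R1: [0, 0, 0]
1 nonzero row, so rank(TP) = 1.

1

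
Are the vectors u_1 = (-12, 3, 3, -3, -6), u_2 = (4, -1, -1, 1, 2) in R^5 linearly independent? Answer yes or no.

no

Form the matrix with these vectors as rows and row reduce.
R2 ← R2 + (1/3)·R1: [0, 0, 0, 0, 0]
1 nonzero row, so the 2 vectors span a space of dimension 1.
Since 1 < 2, the vectors are linearly dependent.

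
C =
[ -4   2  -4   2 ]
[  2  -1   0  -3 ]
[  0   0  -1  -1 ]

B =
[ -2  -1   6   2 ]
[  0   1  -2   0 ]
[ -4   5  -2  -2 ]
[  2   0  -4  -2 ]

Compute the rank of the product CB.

First compute CB:
[[ 28, -14, -28,  -4],
 [-10,  -3,  26,  10],
 [  2,  -5,   6,   4]]
Now row reduce the product.
R2 ← R2 + (5/14)·R1: [0, -8, 16, 60/7]
R3 ← R3 − (1/14)·R1: [0, -4, 8, 30/7]
R3 ← R3 − (1/2)·R2: [0, 0, 0, 0]
2 nonzero rows, so rank(CB) = 2.

2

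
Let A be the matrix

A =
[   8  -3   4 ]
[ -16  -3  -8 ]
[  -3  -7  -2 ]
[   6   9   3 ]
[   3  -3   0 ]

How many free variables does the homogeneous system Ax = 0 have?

Row reduce to echelon form.
R2 ← R2 + (2)·R1: [0, -9, 0]
R3 ← R3 + (3/8)·R1: [0, -65/8, -1/2]
R4 ← R4 − (3/4)·R1: [0, 45/4, 0]
R5 ← R5 − (3/8)·R1: [0, -15/8, -3/2]
R3 ← R3 − (65/72)·R2: [0, 0, -1/2]
R4 ← R4 + (5/4)·R2: [0, 0, 0]
R5 ← R5 − (5/24)·R2: [0, 0, -3/2]
R5 ← R5 − (3)·R3: [0, 0, 0]
3 nonzero rows, so rank(A) = 3.
A has 3 columns; by rank–nullity, nullity = 3 − 3 = 0.

0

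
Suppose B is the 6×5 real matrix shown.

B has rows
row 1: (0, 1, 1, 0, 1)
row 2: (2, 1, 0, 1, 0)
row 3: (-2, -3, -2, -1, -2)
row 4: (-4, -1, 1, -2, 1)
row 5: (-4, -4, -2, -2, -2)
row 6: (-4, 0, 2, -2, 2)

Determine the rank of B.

2

Row reduce to echelon form.
Swap R1 ↔ R2
R3 ← R3 + R1: [0, -2, -2, 0, -2]
R4 ← R4 + (2)·R1: [0, 1, 1, 0, 1]
R5 ← R5 + (2)·R1: [0, -2, -2, 0, -2]
R6 ← R6 + (2)·R1: [0, 2, 2, 0, 2]
R3 ← R3 + (2)·R2: [0, 0, 0, 0, 0]
R4 ← R4 − R2: [0, 0, 0, 0, 0]
R5 ← R5 + (2)·R2: [0, 0, 0, 0, 0]
R6 ← R6 − (2)·R2: [0, 0, 0, 0, 0]
Echelon form has 2 nonzero rows, so rank(B) = 2.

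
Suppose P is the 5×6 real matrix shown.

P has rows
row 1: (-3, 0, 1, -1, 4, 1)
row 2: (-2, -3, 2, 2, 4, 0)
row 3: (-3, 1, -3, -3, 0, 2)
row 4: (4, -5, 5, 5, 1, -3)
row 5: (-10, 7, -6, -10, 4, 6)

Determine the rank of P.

Row reduce to echelon form.
R2 ← R2 − (2/3)·R1: [0, -3, 4/3, 8/3, 4/3, -2/3]
R3 ← R3 − R1: [0, 1, -4, -2, -4, 1]
R4 ← R4 + (4/3)·R1: [0, -5, 19/3, 11/3, 19/3, -5/3]
R5 ← R5 − (10/3)·R1: [0, 7, -28/3, -20/3, -28/3, 8/3]
R3 ← R3 + (1/3)·R2: [0, 0, -32/9, -10/9, -32/9, 7/9]
R4 ← R4 − (5/3)·R2: [0, 0, 37/9, -7/9, 37/9, -5/9]
R5 ← R5 + (7/3)·R2: [0, 0, -56/9, -4/9, -56/9, 10/9]
R4 ← R4 + (37/32)·R3: [0, 0, 0, -33/16, 0, 11/32]
R5 ← R5 − (7/4)·R3: [0, 0, 0, 3/2, 0, -1/4]
R5 ← R5 + (8/11)·R4: [0, 0, 0, 0, 0, 0]
Echelon form has 4 nonzero rows, so rank(P) = 4.

4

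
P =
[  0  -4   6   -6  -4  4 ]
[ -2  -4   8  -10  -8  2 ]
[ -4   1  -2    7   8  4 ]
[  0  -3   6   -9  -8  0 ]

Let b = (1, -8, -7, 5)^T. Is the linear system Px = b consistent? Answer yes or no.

Row reduce the augmented matrix [P | b].
Swap R1 ↔ R2
R3 ← R3 − (2)·R1: [0, 9, -18, 27, 24, 0, 9]
R3 ← R3 + (9/4)·R2: [0, 0, -9/2, 27/2, 15, 9, 45/4]
R4 ← R4 − (3/4)·R2: [0, 0, 3/2, -9/2, -5, -3, 17/4]
R4 ← R4 + (1/3)·R3: [0, 0, 0, 0, 0, 0, 8]
The echelon form has 4 nonzero rows; the last pivot sits in the augmented column, so rank(P) = 3 but rank([P|b]) = 4.
Since the ranks differ, the system is inconsistent.

no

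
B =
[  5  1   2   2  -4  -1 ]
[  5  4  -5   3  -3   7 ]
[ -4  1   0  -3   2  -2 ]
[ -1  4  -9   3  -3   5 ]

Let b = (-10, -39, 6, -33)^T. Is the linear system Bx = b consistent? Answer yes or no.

yes

Row reduce the augmented matrix [B | b].
R2 ← R2 − R1: [0, 3, -7, 1, 1, 8, -29]
R3 ← R3 + (4/5)·R1: [0, 9/5, 8/5, -7/5, -6/5, -14/5, -2]
R4 ← R4 + (1/5)·R1: [0, 21/5, -43/5, 17/5, -19/5, 24/5, -35]
R3 ← R3 − (3/5)·R2: [0, 0, 29/5, -2, -9/5, -38/5, 77/5]
R4 ← R4 − (7/5)·R2: [0, 0, 6/5, 2, -26/5, -32/5, 28/5]
R4 ← R4 − (6/29)·R3: [0, 0, 0, 70/29, -140/29, -140/29, 70/29]
The echelon form has 4 nonzero rows, and every pivot lies in the first 6 columns, so rank(B) = rank([B|b]) = 4.
The system is consistent.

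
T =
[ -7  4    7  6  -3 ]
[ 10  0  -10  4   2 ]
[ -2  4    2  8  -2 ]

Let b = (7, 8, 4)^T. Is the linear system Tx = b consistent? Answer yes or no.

Row reduce the augmented matrix [T | b].
R2 ← R2 + (10/7)·R1: [0, 40/7, 0, 88/7, -16/7, 18]
R3 ← R3 − (2/7)·R1: [0, 20/7, 0, 44/7, -8/7, 2]
R3 ← R3 − (1/2)·R2: [0, 0, 0, 0, 0, -7]
The echelon form has 3 nonzero rows; the last pivot sits in the augmented column, so rank(T) = 2 but rank([T|b]) = 3.
Since the ranks differ, the system is inconsistent.

no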